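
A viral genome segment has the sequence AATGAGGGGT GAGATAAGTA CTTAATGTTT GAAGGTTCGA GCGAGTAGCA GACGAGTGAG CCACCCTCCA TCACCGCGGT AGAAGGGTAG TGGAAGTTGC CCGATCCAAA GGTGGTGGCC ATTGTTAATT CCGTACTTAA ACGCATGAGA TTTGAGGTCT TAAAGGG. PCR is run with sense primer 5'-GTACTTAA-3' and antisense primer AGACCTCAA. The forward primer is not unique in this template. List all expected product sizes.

The forward primer GTACTTAA matches the top strand at positions 18–25, 133–140.
The reverse primer's reverse complement is TTGAGGTCT, matching at positions 152–160.
Each forward site pairs with the reverse site to give a product ending at position 160: sizes 143, 28 bp.

143 bp, 28 bp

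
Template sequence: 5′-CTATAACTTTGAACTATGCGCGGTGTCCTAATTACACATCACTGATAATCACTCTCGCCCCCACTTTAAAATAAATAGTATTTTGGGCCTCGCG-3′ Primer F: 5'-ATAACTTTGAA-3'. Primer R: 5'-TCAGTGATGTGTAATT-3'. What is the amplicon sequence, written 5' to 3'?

5'-ATAACTTTGAACTATGCGCGGTGTCCTAATTACACATCACTGA-3'

Forward primer ATAACTTTGAA is found on the top strand at positions 3–13.
The reverse primer's reverse complement is AATTACACATCACTGA, which matches the template at positions 30–45.
The product is the template from position 3 through 45 (43 bp).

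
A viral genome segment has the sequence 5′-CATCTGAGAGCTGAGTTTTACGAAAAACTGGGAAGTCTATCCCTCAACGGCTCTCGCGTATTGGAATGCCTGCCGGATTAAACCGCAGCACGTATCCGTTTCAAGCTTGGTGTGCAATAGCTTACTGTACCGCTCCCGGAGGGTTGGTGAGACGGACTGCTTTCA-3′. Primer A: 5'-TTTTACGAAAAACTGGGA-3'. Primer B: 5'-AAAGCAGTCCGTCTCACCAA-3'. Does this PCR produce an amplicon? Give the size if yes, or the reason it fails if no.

Yes — a 148 bp product.

Primer A (TTTTACGAAAAACTGGGA) matches the top strand at positions 16–33; it acts as a forward primer.
Primer B's reverse complement is TTGGTGAGACGGACTGCTTT, matching the top strand at positions 144–163; it acts as a reverse primer.
The 3' ends face each other across positions 16–163, giving a 148 bp product.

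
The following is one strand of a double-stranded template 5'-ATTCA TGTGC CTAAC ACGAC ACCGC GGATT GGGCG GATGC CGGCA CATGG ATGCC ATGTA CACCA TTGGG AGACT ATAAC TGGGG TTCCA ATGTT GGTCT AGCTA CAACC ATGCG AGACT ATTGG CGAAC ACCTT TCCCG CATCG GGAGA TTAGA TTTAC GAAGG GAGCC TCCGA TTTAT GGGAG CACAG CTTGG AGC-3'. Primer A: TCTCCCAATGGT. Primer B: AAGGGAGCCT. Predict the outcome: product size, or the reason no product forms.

No product — the primers' 3' ends point away from each other.

Primer A (TCTCCCAATGGT) has reverse complement ACCATTGGGAGA, which matches the top strand at positions 62–73; primer A anneals to the top strand there with its 3' end pointing upstream toward position 62.
Primer B (AAGGGAGCCT) matches the top strand directly at positions 162–171; it anneals to the bottom strand with its 3' end pointing downstream toward position 171.
The 3' ends diverge (primer A extends toward position 1, primer B toward position 198), so the primers never converge on a shared product.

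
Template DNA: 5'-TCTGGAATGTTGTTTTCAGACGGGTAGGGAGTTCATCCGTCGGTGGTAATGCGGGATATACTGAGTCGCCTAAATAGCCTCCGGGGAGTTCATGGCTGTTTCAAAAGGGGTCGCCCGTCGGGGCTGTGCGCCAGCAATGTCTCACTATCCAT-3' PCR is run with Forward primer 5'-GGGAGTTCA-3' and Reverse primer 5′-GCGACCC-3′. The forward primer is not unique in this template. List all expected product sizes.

The forward primer GGGAGTTCA matches the top strand at positions 27–35, 84–92.
The reverse primer's reverse complement is GGGTCGC, matching at positions 108–114.
Each forward site pairs with the reverse site to give a product ending at position 114: sizes 88, 31 bp.

88 bp, 31 bp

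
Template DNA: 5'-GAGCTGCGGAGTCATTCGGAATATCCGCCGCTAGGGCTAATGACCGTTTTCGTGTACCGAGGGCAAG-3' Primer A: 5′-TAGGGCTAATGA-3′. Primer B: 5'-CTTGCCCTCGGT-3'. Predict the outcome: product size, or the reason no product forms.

Primer A (TAGGGCTAATGA) matches the top strand at positions 32–43; it acts as a forward primer.
Primer B's reverse complement is ACCGAGGGCAAG, matching the top strand at positions 56–67; it acts as a reverse primer.
The 3' ends face each other across positions 32–67, giving a 36 bp product.

Yes — a 36 bp product.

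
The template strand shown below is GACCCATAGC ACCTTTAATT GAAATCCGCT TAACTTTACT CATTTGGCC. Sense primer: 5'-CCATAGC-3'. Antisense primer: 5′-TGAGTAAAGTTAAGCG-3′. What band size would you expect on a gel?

39 bp

Forward primer CCATAGC is found on the top strand at positions 4–10.
The reverse primer's reverse complement is CGCTTAACTTTACTCA, which matches the template at positions 27–42.
The product runs from position 4 to position 42, so its length is 42 − 4 + 1 = 39 bp.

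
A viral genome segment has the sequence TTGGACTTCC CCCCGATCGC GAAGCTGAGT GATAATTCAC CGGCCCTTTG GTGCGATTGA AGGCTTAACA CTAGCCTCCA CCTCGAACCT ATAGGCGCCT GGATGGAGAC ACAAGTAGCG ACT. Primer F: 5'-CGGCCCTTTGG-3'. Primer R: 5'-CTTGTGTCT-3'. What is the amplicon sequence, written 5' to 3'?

The forward primer matches the template at positions 41–51.
Reverse complement of the reverse primer: AGACACAAG. This occurs on the top strand at positions 107–115.
The product is the template from position 41 through 115 (75 bp).

5'-CGGCCCTTTGGTGCGATTGAAGGCTTAACACTAGCCTCCACCTCGAACCTATAGGCGCCTGGATGGAGACACAAG-3'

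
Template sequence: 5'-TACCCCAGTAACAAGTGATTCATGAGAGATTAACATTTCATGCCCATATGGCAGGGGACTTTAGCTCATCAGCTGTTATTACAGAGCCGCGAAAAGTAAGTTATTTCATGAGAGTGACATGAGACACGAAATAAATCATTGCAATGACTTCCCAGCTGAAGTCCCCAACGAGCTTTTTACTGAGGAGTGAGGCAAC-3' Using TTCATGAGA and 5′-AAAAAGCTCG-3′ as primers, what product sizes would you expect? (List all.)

160 bp, 74 bp

The forward primer TTCATGAGA matches the top strand at positions 19–27, 105–113.
The reverse primer's reverse complement is CGAGCTTTTT, matching at positions 169–178.
Each forward site pairs with the reverse site to give a product ending at position 178: sizes 160, 74 bp.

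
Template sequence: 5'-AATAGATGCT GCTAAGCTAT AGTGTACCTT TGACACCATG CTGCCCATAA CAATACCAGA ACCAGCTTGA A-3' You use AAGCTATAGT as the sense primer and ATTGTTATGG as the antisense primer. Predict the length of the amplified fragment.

41 bp

Forward primer AAGCTATAGT is found on the top strand at positions 14–23.
Reverse complement of the reverse primer: CCATAACAAT. This occurs on the top strand at positions 45–54.
Product length = (reverse-primer end) − (forward-primer start) + 1 = 54 − 14 + 1 = 41 bp.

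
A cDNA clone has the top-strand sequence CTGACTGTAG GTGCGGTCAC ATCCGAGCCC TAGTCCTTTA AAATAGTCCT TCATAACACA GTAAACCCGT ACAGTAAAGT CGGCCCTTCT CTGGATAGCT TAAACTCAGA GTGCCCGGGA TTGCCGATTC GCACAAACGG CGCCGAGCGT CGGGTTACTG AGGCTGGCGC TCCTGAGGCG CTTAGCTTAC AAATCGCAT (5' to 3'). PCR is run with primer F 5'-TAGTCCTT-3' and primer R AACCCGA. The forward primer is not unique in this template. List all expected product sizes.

126 bp, 113 bp

The forward primer TAGTCCTT matches the top strand at positions 31–38, 44–51.
The reverse primer's reverse complement is TCGGGTT, matching at positions 150–156.
Each forward site pairs with the reverse site to give a product ending at position 156: sizes 126, 113 bp.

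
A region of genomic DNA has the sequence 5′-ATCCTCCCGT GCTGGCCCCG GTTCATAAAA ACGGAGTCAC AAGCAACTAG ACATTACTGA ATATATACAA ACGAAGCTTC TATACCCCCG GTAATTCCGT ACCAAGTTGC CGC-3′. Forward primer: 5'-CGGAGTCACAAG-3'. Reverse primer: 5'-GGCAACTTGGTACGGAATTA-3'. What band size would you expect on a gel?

Forward primer CGGAGTCACAAG is found on the top strand at positions 32–43.
The reverse primer's reverse complement is TAATTCCGTACCAAGTTGCC, which matches the template at positions 92–111.
Amplicon spans positions 32–111: 80 bp.

80 bp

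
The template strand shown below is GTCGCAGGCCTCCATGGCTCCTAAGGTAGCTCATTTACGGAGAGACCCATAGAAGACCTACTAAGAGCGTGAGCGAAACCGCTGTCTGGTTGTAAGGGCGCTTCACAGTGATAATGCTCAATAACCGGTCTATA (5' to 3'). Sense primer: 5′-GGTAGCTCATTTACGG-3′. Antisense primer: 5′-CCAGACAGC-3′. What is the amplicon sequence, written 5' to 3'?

The forward primer matches the template at positions 25–40.
Reverse complement of the reverse primer: GCTGTCTGG. This occurs on the top strand at positions 81–89.
The product is the template from position 25 through 89 (65 bp).

5'-GGTAGCTCATTTACGGAGAGACCCATAGAAGACCTACTAAGAGCGTGAGCGAAACCGCTGTCTGG-3'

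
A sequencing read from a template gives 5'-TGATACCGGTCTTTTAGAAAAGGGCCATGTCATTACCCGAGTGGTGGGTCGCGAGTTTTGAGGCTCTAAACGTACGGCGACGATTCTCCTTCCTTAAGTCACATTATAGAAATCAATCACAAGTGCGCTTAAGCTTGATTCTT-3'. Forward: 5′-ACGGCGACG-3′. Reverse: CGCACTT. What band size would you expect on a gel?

Scanning the template, ACGGCGACG occurs at positions 74–82; this primer anneals to the bottom strand there with its 3' end pointing downstream.
Reverse complement of the reverse primer: AAGTGCG. This occurs on the top strand at positions 121–127.
The product runs from position 74 to position 127, so its length is 127 − 74 + 1 = 54 bp.

54 bp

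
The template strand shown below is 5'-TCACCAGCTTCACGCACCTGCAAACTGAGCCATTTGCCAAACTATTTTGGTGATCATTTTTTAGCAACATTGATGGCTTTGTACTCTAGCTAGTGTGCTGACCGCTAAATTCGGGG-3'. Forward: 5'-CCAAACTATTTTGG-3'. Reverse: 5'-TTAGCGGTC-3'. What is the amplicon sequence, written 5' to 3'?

Scanning the template, CCAAACTATTTTGG occurs at positions 37–50; this primer anneals to the bottom strand there with its 3' end pointing downstream.
The reverse primer's reverse complement is GACCGCTAA, which matches the template at positions 100–108.
The product is the template from position 37 through 108 (72 bp).

5'-CCAAACTATTTTGGTGATCATTTTTTAGCAACATTGATGGCTTTGTACTCTAGCTAGTGTGCTGACCGCTAA-3'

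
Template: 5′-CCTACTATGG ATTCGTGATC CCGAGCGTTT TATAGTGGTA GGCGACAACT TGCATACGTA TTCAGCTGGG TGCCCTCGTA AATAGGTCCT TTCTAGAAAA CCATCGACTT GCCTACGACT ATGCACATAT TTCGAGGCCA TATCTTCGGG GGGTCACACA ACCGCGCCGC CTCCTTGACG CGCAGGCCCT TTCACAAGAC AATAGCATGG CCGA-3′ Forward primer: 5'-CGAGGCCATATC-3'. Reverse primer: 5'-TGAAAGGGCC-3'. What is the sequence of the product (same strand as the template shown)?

Scanning the template, CGAGGCCATATC occurs at positions 133–144; this primer anneals to the bottom strand there with its 3' end pointing downstream.
Reverse complement of the reverse primer: GGCCCTTTCA. This occurs on the top strand at positions 185–194.
The product is the template from position 133 through 194 (62 bp).

5'-CGAGGCCATATCTTCGGGGGGTCACACAACCGCGCCGCCTCCTTGACGCGCAGGCCCTTTCA-3'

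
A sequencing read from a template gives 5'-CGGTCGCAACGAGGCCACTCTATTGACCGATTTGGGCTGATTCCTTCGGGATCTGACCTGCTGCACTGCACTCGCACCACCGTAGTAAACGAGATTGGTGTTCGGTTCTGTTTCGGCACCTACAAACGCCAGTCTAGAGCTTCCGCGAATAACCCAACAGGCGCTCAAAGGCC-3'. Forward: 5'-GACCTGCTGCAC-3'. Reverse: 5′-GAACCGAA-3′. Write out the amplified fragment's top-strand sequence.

5'-GACCTGCTGCACTGCACTCGCACCACCGTAGTAAACGAGATTGGTGTTCGGTTC-3'

Forward primer GACCTGCTGCAC is found on the top strand at positions 55–66.
The reverse primer's reverse complement is TTCGGTTC, which matches the template at positions 101–108.
The product is the template from position 55 through 108 (54 bp).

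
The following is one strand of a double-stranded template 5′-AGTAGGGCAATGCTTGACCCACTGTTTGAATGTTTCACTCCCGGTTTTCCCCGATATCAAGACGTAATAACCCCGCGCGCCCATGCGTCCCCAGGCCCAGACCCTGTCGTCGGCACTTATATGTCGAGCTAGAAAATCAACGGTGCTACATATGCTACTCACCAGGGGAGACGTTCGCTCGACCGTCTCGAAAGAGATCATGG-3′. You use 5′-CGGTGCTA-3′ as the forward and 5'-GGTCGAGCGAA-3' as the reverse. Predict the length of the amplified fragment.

The forward primer matches the template at positions 141–148.
Taking the reverse complement of GGTCGAGCGAA gives TTCGCTCGACC, found at positions 174–184 on the template; the primer anneals here to the top strand with its 3' end pointing upstream.
The product runs from position 141 to position 184, so its length is 184 − 141 + 1 = 44 bp.

44 bp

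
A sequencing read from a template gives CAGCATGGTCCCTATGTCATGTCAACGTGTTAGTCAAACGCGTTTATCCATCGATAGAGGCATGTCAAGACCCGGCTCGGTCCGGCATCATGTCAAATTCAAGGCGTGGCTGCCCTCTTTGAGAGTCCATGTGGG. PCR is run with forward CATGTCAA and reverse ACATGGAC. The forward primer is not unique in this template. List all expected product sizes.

The forward primer CATGTCAA matches the top strand at positions 18–25, 61–68, 89–96.
The reverse primer's reverse complement is GTCCATGT, matching at positions 125–132.
Each forward site pairs with the reverse site to give a product ending at position 132: sizes 115, 72, 44 bp.

115 bp, 72 bp, 44 bp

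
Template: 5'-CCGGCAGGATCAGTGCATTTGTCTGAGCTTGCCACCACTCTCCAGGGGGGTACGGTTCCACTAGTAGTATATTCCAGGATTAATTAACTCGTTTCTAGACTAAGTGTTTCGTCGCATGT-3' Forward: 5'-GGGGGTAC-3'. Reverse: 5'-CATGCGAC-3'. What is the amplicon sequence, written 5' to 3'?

5'-GGGGGTACGGTTCCACTAGTAGTATATTCCAGGATTAATTAACTCGTTTCTAGACTAAGTGTTTCGTCGCATG-3'

Scanning the template, GGGGGTAC occurs at positions 46–53; this primer anneals to the bottom strand there with its 3' end pointing downstream.
The reverse primer's reverse complement is GTCGCATG, which matches the template at positions 111–118.
The product is the template from position 46 through 118 (73 bp).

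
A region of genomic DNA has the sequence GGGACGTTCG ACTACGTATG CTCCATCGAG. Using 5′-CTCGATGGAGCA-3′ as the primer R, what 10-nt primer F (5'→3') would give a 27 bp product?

5'-ACGTTCGACT-3'

The reverse primer's reverse complement TGCTCCATCGAG matches the template at positions 19–30, so the product ends at position 30.
A 27 bp product then starts at position 30 − 27 + 1 = 4.
The forward primer is identical to the top strand there: ACGTTCGACT.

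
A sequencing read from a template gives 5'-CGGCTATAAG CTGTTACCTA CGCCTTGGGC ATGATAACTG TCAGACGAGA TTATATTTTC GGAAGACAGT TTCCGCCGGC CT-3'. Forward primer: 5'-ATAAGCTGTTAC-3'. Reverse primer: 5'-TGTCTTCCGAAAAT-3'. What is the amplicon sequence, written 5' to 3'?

Scanning the template, ATAAGCTGTTAC occurs at positions 6–17; this primer anneals to the bottom strand there with its 3' end pointing downstream.
Taking the reverse complement of TGTCTTCCGAAAAT gives ATTTTCGGAAGACA, found at positions 55–68 on the template; the primer anneals here to the top strand with its 3' end pointing upstream.
The product is the template from position 6 through 68 (63 bp).

5'-ATAAGCTGTTACCTACGCCTTGGGCATGATAACTGTCAGACGAGATTATATTTTCGGAAGACA-3'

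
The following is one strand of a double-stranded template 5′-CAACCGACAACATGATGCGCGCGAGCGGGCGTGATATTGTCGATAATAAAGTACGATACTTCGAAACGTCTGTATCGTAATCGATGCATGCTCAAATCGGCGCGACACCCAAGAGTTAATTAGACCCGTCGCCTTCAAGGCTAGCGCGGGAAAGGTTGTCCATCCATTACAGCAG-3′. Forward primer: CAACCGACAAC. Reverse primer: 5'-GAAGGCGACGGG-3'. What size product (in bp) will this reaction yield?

Scanning the template, CAACCGACAAC occurs at positions 1–11; this primer anneals to the bottom strand there with its 3' end pointing downstream.
The reverse primer's reverse complement is CCCGTCGCCTTC, which matches the template at positions 125–136.
Amplicon spans positions 1–136: 136 bp.

136 bp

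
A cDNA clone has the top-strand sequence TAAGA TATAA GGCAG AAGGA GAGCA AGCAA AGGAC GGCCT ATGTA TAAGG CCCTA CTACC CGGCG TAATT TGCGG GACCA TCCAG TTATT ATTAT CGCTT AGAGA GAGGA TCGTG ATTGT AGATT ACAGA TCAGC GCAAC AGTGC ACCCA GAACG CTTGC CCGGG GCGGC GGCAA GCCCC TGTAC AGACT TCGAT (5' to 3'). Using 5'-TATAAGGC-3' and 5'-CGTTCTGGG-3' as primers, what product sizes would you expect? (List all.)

150 bp, 112 bp

The forward primer TATAAGGC matches the top strand at positions 6–13, 44–51.
The reverse primer's reverse complement is CCCAGAACG, matching at positions 147–155.
Each forward site pairs with the reverse site to give a product ending at position 155: sizes 150, 112 bp.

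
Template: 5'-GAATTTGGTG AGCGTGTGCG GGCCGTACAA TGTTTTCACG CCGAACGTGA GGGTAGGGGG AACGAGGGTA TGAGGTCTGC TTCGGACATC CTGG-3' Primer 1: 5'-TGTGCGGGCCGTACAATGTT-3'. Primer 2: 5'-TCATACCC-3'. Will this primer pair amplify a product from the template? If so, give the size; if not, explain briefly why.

Primer 1 (TGTGCGGGCCGTACAATGTT) matches the top strand at positions 15–34; it acts as a forward primer.
Primer 2's reverse complement is GGGTATGA, matching the top strand at positions 66–73; it acts as a reverse primer.
The 3' ends face each other across positions 15–73, giving a 59 bp product.

Yes — a 59 bp product.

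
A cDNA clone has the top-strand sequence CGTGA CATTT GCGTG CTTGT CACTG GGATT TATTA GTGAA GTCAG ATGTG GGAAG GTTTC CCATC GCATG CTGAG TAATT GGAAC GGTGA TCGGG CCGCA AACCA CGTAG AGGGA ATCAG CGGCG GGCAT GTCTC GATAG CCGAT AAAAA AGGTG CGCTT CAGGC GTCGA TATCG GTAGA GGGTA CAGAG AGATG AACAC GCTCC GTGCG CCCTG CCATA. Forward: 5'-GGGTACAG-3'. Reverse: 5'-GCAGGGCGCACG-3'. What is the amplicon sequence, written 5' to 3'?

5'-GGGTACAGAGAGATGAACACGCTCCGTGCGCCCTGC-3'

The forward primer matches the template at positions 181–188.
Taking the reverse complement of GCAGGGCGCACG gives CGTGCGCCCTGC, found at positions 205–216 on the template; the primer anneals here to the top strand with its 3' end pointing upstream.
The product is the template from position 181 through 216 (36 bp).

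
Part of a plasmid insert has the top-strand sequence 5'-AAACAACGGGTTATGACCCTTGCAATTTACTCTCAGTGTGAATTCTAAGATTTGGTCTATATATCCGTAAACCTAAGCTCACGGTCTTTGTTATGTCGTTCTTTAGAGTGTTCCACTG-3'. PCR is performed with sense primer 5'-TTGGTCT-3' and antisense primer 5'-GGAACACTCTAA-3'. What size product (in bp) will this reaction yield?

63 bp

Scanning the template, TTGGTCT occurs at positions 52–58; this primer anneals to the bottom strand there with its 3' end pointing downstream.
Taking the reverse complement of GGAACACTCTAA gives TTAGAGTGTTCC, found at positions 103–114 on the template; the primer anneals here to the top strand with its 3' end pointing upstream.
The product runs from position 52 to position 114, so its length is 114 − 52 + 1 = 63 bp.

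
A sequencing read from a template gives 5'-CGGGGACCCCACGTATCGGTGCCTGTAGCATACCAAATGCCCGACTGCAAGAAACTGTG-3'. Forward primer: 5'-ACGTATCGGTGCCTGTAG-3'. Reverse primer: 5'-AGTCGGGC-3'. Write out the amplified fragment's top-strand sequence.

5'-ACGTATCGGTGCCTGTAGCATACCAAATGCCCGACT-3'

The forward primer matches the template at positions 11–28.
Reverse complement of the reverse primer: GCCCGACT. This occurs on the top strand at positions 39–46.
The product is the template from position 11 through 46 (36 bp).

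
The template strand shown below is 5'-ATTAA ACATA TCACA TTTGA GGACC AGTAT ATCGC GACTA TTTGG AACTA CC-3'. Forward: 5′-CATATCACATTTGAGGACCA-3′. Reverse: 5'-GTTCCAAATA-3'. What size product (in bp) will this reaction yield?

42 bp

The forward primer matches the template at positions 7–26.
Reverse complement of the reverse primer: TATTTGGAAC. This occurs on the top strand at positions 39–48.
Product length = (reverse-primer end) − (forward-primer start) + 1 = 48 − 7 + 1 = 42 bp.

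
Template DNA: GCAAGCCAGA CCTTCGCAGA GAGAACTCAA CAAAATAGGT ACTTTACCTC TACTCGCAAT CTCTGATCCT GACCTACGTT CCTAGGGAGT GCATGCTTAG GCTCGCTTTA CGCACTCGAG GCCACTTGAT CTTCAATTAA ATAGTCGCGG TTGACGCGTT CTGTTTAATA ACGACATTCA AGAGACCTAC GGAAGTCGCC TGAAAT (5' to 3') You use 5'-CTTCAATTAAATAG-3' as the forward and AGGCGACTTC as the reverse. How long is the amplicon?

Forward primer CTTCAATTAAATAG is found on the top strand at positions 131–144.
Taking the reverse complement of AGGCGACTTC gives GAAGTCGCCT, found at positions 192–201 on the template; the primer anneals here to the top strand with its 3' end pointing upstream.
Amplicon spans positions 131–201: 71 bp.

71 bp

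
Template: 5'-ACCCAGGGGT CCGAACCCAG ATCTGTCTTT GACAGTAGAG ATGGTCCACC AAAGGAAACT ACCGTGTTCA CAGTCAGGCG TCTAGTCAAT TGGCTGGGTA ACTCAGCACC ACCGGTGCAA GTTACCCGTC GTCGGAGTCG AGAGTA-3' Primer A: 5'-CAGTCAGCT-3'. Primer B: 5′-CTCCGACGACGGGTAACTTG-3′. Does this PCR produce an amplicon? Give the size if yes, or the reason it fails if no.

No product — primer A has no binding site in the template.

Primer A (CAGTCAGCT) does not match the top strand, and its reverse complement AGCTGACTG does not match either.
With no annealing site for primer A, no amplification occurs.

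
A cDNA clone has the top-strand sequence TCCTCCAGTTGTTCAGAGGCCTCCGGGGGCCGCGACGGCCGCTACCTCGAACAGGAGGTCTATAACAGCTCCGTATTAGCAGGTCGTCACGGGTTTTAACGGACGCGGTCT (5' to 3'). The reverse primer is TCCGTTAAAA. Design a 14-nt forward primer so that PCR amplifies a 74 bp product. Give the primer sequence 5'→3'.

The reverse primer's reverse complement TTTTAACGGA matches the template at positions 94–103, so the product ends at position 103.
A 74 bp product then starts at position 103 − 74 + 1 = 30.
The forward primer is identical to the top strand there: CCGCGACGGCCGCT.

5'-CCGCGACGGCCGCT-3'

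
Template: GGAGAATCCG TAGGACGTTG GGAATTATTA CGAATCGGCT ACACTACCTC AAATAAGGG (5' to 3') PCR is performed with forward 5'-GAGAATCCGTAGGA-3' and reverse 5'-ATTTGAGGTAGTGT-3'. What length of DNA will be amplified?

Scanning the template, GAGAATCCGTAGGA occurs at positions 2–15; this primer anneals to the bottom strand there with its 3' end pointing downstream.
The reverse primer's reverse complement is ACACTACCTCAAAT, which matches the template at positions 41–54.
Product length = (reverse-primer end) − (forward-primer start) + 1 = 54 − 2 + 1 = 53 bp.

53 bp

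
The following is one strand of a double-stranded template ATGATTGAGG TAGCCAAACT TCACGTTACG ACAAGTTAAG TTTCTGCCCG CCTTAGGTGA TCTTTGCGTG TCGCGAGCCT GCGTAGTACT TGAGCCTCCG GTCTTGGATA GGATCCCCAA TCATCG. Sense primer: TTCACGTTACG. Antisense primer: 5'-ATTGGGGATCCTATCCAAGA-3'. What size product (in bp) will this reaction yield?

Scanning the template, TTCACGTTACG occurs at positions 20–30; this primer anneals to the bottom strand there with its 3' end pointing downstream.
Taking the reverse complement of ATTGGGGATCCTATCCAAGA gives TCTTGGATAGGATCCCCAAT, found at positions 102–121 on the template; the primer anneals here to the top strand with its 3' end pointing upstream.
Product length = (reverse-primer end) − (forward-primer start) + 1 = 121 − 20 + 1 = 102 bp.

102 bp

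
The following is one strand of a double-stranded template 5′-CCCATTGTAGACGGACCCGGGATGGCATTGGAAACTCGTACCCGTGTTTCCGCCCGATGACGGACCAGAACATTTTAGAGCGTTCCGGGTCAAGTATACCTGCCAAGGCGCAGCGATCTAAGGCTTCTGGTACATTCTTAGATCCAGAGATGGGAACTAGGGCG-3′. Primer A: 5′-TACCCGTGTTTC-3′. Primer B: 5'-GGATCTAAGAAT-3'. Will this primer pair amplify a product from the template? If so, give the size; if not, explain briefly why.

Primer A (TACCCGTGTTTC) matches the top strand at positions 39–50; it acts as a forward primer.
Primer B's reverse complement is ATTCTTAGATCC, matching the top strand at positions 134–145; it acts as a reverse primer.
The 3' ends face each other across positions 39–145, giving a 107 bp product.

Yes — a 107 bp product.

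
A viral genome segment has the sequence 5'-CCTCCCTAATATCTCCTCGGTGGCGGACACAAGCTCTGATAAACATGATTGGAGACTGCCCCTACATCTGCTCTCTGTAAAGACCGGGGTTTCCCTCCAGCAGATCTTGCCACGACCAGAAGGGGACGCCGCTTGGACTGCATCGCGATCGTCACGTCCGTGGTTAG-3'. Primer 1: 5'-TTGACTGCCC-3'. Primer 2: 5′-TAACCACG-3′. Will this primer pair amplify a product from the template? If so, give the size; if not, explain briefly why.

Primer 1 (TTGACTGCCC) does not match the top strand, and its reverse complement GGGCAGTCAA does not match either.
With no annealing site for primer 1, no amplification occurs.

No product — primer 1 has no binding site in the template.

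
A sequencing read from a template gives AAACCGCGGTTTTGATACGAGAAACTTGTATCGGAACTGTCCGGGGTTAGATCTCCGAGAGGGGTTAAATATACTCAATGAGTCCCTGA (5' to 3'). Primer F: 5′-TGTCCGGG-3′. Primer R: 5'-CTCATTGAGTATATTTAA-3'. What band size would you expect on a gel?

The forward primer matches the template at positions 38–45.
Reverse complement of the reverse primer: TTAAATATACTCAATGAG. This occurs on the top strand at positions 65–82.
Amplicon spans positions 38–82: 45 bp.

45 bp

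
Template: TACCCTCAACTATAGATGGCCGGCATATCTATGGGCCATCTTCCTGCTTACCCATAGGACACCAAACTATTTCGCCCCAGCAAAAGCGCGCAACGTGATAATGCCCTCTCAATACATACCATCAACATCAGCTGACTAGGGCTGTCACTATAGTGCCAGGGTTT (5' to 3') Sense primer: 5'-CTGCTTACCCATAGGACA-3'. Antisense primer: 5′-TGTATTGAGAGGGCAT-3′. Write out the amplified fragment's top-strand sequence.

5'-CTGCTTACCCATAGGACACCAAACTATTTCGCCCCAGCAAAAGCGCGCAACGTGATAATGCCCTCTCAATACA-3'

The forward primer matches the template at positions 44–61.
Taking the reverse complement of TGTATTGAGAGGGCAT gives ATGCCCTCTCAATACA, found at positions 101–116 on the template; the primer anneals here to the top strand with its 3' end pointing upstream.
The product is the template from position 44 through 116 (73 bp).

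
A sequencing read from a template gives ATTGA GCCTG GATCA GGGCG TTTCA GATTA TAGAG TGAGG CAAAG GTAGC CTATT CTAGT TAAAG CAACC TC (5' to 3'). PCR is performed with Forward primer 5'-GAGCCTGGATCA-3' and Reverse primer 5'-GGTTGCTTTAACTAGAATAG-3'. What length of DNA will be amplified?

Scanning the template, GAGCCTGGATCA occurs at positions 4–15; this primer anneals to the bottom strand there with its 3' end pointing downstream.
The reverse primer's reverse complement is CTATTCTAGTTAAAGCAACC, which matches the template at positions 51–70.
The product runs from position 4 to position 70, so its length is 70 − 4 + 1 = 67 bp.

67 bp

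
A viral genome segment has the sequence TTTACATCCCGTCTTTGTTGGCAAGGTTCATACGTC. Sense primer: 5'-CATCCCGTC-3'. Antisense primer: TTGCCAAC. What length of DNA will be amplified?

20 bp

Scanning the template, CATCCCGTC occurs at positions 5–13; this primer anneals to the bottom strand there with its 3' end pointing downstream.
The reverse primer's reverse complement is GTTGGCAA, which matches the template at positions 17–24.
The product runs from position 5 to position 24, so its length is 24 − 5 + 1 = 20 bp.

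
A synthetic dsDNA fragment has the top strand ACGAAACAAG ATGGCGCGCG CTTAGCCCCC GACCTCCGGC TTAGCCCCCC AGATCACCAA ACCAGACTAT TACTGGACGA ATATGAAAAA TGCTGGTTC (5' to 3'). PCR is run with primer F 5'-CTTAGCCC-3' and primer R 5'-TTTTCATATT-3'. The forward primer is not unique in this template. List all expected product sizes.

The forward primer CTTAGCCC matches the top strand at positions 21–28, 40–47.
The reverse primer's reverse complement is AATATGAAAA, matching at positions 80–89.
Each forward site pairs with the reverse site to give a product ending at position 89: sizes 69, 50 bp.

69 bp, 50 bp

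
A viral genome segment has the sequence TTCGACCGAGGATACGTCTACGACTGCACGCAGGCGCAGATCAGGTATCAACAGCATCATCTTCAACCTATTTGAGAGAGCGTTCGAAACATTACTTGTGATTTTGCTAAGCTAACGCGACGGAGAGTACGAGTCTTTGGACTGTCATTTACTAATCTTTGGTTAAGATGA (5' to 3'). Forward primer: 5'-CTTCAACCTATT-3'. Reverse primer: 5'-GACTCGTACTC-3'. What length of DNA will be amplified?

Forward primer CTTCAACCTATT is found on the top strand at positions 61–72.
Reverse complement of the reverse primer: GAGTACGAGTC. This occurs on the top strand at positions 125–135.
Product length = (reverse-primer end) − (forward-primer start) + 1 = 135 − 61 + 1 = 75 bp.

75 bp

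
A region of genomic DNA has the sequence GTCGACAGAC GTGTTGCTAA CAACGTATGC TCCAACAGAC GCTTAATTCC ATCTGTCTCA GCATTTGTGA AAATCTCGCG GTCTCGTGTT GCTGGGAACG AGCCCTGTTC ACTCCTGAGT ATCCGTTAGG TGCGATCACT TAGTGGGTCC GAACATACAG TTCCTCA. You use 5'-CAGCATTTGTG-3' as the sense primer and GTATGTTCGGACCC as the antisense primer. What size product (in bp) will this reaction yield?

100 bp

Forward primer CAGCATTTGTG is found on the top strand at positions 59–69.
Taking the reverse complement of GTATGTTCGGACCC gives GGGTCCGAACATAC, found at positions 145–158 on the template; the primer anneals here to the top strand with its 3' end pointing upstream.
Product length = (reverse-primer end) − (forward-primer start) + 1 = 158 − 59 + 1 = 100 bp.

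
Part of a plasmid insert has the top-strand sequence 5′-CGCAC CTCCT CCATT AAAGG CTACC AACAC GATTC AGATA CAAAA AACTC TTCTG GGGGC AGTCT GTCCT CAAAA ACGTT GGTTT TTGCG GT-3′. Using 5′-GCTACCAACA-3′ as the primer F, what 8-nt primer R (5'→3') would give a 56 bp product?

5'-TTTTGAGG-3'

The forward primer binds at positions 20–29, so a 56 bp product ends at position 20 + 56 − 1 = 75.
The reverse primer anneals to the top strand over positions 68–75, i.e. to CCTCAAAA.
Its sequence written 5'→3' is the reverse complement: TTTTGAGG.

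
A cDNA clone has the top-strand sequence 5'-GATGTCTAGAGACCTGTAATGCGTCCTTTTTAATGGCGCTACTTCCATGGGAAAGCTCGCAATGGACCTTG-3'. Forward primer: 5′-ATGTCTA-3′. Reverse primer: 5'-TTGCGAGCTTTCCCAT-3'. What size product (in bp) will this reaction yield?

61 bp

Scanning the template, ATGTCTA occurs at positions 2–8; this primer anneals to the bottom strand there with its 3' end pointing downstream.
Taking the reverse complement of TTGCGAGCTTTCCCAT gives ATGGGAAAGCTCGCAA, found at positions 47–62 on the template; the primer anneals here to the top strand with its 3' end pointing upstream.
Product length = (reverse-primer end) − (forward-primer start) + 1 = 62 − 2 + 1 = 61 bp.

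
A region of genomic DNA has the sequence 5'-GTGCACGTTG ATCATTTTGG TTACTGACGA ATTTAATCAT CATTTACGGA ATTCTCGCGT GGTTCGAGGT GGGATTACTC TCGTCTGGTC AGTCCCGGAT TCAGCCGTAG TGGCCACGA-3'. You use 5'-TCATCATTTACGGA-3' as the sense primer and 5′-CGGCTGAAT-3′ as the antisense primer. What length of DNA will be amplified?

71 bp

The forward primer matches the template at positions 37–50.
Taking the reverse complement of CGGCTGAAT gives ATTCAGCCG, found at positions 99–107 on the template; the primer anneals here to the top strand with its 3' end pointing upstream.
Amplicon spans positions 37–107: 71 bp.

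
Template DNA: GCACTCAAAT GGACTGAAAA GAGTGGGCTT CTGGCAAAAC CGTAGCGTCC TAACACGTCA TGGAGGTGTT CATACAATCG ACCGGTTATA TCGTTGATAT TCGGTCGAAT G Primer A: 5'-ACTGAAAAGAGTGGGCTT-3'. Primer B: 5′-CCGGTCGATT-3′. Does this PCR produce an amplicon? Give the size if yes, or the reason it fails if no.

Primer A (ACTGAAAAGAGTGGGCTT) matches the top strand at positions 13–30; it acts as a forward primer.
Primer B's reverse complement is AATCGACCGG, matching the top strand at positions 76–85; it acts as a reverse primer.
The 3' ends face each other across positions 13–85, giving a 73 bp product.

Yes — a 73 bp product.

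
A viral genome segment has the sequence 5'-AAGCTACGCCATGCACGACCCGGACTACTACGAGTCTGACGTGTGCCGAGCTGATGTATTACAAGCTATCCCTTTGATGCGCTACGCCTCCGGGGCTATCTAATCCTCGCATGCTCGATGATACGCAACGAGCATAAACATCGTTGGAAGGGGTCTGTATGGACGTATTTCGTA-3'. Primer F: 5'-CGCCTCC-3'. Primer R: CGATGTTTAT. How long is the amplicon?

59 bp

Forward primer CGCCTCC is found on the top strand at positions 85–91.
Taking the reverse complement of CGATGTTTAT gives ATAAACATCG, found at positions 134–143 on the template; the primer anneals here to the top strand with its 3' end pointing upstream.
Amplicon spans positions 85–143: 59 bp.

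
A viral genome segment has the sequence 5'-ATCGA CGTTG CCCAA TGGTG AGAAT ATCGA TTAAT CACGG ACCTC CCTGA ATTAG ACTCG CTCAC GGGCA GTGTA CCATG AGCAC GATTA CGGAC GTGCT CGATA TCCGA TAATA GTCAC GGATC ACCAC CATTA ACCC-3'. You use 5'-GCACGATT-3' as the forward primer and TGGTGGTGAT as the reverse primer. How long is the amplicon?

51 bp

The forward primer matches the template at positions 82–89.
Taking the reverse complement of TGGTGGTGAT gives ATCACCACCA, found at positions 123–132 on the template; the primer anneals here to the top strand with its 3' end pointing upstream.
Product length = (reverse-primer end) − (forward-primer start) + 1 = 132 − 82 + 1 = 51 bp.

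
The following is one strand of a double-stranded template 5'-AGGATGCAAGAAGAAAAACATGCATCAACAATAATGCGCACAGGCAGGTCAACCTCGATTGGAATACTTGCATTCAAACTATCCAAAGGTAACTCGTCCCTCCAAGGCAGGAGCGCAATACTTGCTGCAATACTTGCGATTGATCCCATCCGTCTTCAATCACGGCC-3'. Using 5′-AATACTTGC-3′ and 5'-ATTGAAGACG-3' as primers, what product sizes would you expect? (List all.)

The forward primer AATACTTGC matches the top strand at positions 63–71, 117–125, 129–137.
The reverse primer's reverse complement is CGTCTTCAAT, matching at positions 151–160.
Each forward site pairs with the reverse site to give a product ending at position 160: sizes 98, 44, 32 bp.

98 bp, 44 bp, 32 bp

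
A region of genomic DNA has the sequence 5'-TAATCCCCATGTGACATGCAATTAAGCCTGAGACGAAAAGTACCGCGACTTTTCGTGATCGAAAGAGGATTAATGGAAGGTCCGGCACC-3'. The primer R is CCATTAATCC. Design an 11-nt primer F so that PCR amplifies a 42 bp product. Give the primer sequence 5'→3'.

The reverse primer's reverse complement GGATTAATGG matches the template at positions 67–76, so the product ends at position 76.
A 42 bp product then starts at position 76 − 42 + 1 = 35.
The forward primer is identical to the top strand there: GAAAAGTACCG.

5'-GAAAAGTACCG-3'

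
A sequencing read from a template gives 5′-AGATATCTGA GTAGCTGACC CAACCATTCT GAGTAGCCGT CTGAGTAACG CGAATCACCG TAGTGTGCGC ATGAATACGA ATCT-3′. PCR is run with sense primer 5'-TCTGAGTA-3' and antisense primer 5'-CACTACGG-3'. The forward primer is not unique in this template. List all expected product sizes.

60 bp, 38 bp, 26 bp

The forward primer TCTGAGTA matches the top strand at positions 6–13, 28–35, 40–47.
The reverse primer's reverse complement is CCGTAGTG, matching at positions 58–65.
Each forward site pairs with the reverse site to give a product ending at position 65: sizes 60, 38, 26 bp.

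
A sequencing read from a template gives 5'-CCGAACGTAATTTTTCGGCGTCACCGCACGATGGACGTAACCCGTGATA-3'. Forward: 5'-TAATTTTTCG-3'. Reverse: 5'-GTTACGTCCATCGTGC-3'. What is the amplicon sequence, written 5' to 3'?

5'-TAATTTTTCGGCGTCACCGCACGATGGACGTAAC-3'

The forward primer matches the template at positions 8–17.
Taking the reverse complement of GTTACGTCCATCGTGC gives GCACGATGGACGTAAC, found at positions 26–41 on the template; the primer anneals here to the top strand with its 3' end pointing upstream.
The product is the template from position 8 through 41 (34 bp).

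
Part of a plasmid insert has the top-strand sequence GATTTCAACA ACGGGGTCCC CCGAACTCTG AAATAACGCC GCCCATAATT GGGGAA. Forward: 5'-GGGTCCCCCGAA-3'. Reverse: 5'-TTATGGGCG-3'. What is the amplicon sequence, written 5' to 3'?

Forward primer GGGTCCCCCGAA is found on the top strand at positions 14–25.
Taking the reverse complement of TTATGGGCG gives CGCCCATAA, found at positions 40–48 on the template; the primer anneals here to the top strand with its 3' end pointing upstream.
The product is the template from position 14 through 48 (35 bp).

5'-GGGTCCCCCGAACTCTGAAATAACGCCGCCCATAA-3'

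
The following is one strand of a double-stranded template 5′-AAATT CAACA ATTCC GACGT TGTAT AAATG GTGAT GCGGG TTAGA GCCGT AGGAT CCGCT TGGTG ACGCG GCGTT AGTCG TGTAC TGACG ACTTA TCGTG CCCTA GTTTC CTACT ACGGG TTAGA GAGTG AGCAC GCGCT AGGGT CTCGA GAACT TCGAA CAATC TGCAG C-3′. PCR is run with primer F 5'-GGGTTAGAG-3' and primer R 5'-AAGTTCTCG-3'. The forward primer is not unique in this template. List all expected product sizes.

119 bp, 39 bp

The forward primer GGGTTAGAG matches the top strand at positions 38–46, 118–126.
The reverse primer's reverse complement is CGAGAACTT, matching at positions 148–156.
Each forward site pairs with the reverse site to give a product ending at position 156: sizes 119, 39 bp.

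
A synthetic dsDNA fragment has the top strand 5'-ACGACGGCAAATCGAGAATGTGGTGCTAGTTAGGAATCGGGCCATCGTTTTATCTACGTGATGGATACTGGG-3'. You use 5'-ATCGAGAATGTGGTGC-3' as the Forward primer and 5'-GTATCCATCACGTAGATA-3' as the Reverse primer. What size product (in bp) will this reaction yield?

58 bp

Scanning the template, ATCGAGAATGTGGTGC occurs at positions 11–26; this primer anneals to the bottom strand there with its 3' end pointing downstream.
Reverse complement of the reverse primer: TATCTACGTGATGGATAC. This occurs on the top strand at positions 51–68.
Amplicon spans positions 11–68: 58 bp.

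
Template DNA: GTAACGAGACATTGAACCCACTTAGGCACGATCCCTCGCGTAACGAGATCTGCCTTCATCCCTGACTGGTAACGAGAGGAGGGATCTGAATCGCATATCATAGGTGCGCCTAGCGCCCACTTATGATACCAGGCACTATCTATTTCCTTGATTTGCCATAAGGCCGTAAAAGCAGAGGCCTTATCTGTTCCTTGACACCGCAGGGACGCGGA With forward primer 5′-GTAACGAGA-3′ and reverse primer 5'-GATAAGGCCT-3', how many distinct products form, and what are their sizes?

The forward primer GTAACGAGA matches the top strand at positions 1–9, 40–48, 69–77.
The reverse primer's reverse complement is AGGCCTTATC, matching at positions 176–185.
Each forward site pairs with the reverse site to give a product ending at position 185: sizes 185, 146, 117 bp.

Three products: 185 bp, 146 bp, 117 bp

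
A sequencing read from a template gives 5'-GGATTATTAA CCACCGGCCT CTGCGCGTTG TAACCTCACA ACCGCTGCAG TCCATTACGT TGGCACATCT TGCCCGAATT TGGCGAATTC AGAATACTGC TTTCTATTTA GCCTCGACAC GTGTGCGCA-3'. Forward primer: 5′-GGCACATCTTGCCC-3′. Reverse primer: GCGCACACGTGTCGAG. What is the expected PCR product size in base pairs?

67 bp

Scanning the template, GGCACATCTTGCCC occurs at positions 62–75; this primer anneals to the bottom strand there with its 3' end pointing downstream.
The reverse primer's reverse complement is CTCGACACGTGTGCGC, which matches the template at positions 113–128.
The product runs from position 62 to position 128, so its length is 128 − 62 + 1 = 67 bp.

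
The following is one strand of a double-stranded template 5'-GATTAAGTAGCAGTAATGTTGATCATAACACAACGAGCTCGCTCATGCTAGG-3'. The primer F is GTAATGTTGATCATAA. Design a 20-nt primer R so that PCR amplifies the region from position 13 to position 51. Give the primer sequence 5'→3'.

5'-CTAGCATGAGCGAGCTCGTT-3'

The product's 3' end on the top strand is position 51.
The reverse primer anneals to the top strand over positions 32–51, i.e. to AACGAGCTCGCTCATGCTAG.
Its sequence written 5'→3' is the reverse complement: CTAGCATGAGCGAGCTCGTT.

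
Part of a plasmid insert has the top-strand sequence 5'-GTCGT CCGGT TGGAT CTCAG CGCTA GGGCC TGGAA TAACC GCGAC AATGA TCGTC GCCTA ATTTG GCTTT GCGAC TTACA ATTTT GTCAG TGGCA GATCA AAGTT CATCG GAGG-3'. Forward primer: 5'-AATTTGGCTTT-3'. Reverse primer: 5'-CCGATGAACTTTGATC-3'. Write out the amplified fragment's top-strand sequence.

5'-AATTTGGCTTTGCGACTTACAATTTTGTCAGTGGCAGATCAAAGTTCATCGG-3'

The forward primer matches the template at positions 60–70.
Taking the reverse complement of CCGATGAACTTTGATC gives GATCAAAGTTCATCGG, found at positions 96–111 on the template; the primer anneals here to the top strand with its 3' end pointing upstream.
The product is the template from position 60 through 111 (52 bp).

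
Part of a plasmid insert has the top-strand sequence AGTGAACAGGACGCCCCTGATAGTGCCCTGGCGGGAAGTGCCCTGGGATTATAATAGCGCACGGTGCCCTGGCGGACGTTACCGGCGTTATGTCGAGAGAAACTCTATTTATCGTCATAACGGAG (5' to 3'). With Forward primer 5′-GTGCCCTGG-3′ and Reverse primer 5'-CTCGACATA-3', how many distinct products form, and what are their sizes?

Three products: 75 bp, 60 bp, 34 bp

The forward primer GTGCCCTGG matches the top strand at positions 23–31, 38–46, 64–72.
The reverse primer's reverse complement is TATGTCGAG, matching at positions 89–97.
Each forward site pairs with the reverse site to give a product ending at position 97: sizes 75, 60, 34 bp.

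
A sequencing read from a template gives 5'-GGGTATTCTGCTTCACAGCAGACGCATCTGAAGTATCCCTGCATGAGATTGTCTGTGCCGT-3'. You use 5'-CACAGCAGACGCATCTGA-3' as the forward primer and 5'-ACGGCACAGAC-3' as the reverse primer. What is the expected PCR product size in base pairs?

48 bp

Forward primer CACAGCAGACGCATCTGA is found on the top strand at positions 14–31.
Taking the reverse complement of ACGGCACAGAC gives GTCTGTGCCGT, found at positions 51–61 on the template; the primer anneals here to the top strand with its 3' end pointing upstream.
Product length = (reverse-primer end) − (forward-primer start) + 1 = 61 − 14 + 1 = 48 bp.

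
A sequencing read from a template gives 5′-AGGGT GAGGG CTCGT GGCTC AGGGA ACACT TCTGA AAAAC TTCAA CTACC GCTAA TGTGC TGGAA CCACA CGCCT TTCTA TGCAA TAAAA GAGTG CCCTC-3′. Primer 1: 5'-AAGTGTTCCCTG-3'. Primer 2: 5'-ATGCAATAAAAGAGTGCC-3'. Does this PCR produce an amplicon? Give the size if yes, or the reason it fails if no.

No product — the primers' 3' ends point away from each other.

Primer 1 (AAGTGTTCCCTG) has reverse complement CAGGGAACACTT, which matches the top strand at positions 20–31; primer 1 anneals to the top strand there with its 3' end pointing upstream toward position 20.
Primer 2 (ATGCAATAAAAGAGTGCC) matches the top strand directly at positions 80–97; it anneals to the bottom strand with its 3' end pointing downstream toward position 97.
The 3' ends diverge (primer 1 extends toward position 1, primer 2 toward position 100), so the primers never converge on a shared product.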